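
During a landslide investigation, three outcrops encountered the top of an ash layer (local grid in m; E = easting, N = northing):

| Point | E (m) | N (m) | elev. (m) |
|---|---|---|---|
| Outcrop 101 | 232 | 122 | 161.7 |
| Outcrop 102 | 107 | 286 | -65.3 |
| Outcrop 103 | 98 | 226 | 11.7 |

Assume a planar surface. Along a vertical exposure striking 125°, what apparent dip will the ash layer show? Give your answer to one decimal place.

Two edge vectors: Outcrop 101→Outcrop 102 = (-125, 164, -227), Outcrop 101→Outcrop 103 = (-134, 104, -150).
Normal n = (Outcrop 101→Outcrop 102) × (Outcrop 101→Outcrop 103) = (-992, 11668, 8976).
So ∂z/∂E = −n_x/n_z = 0.11052 and ∂z/∂N = −n_y/n_z = −1.29991.
Unit vector along 125° is (sin 125°, cos 125°) = (0.8192, -0.5736).
Slope in that direction = a·(0.8192) + b·(-0.5736) = 0.83613.
Apparent dip = arctan|0.83613| = 39.9° (true dip is 52.5°, so apparent ≤ true as expected).

39.9°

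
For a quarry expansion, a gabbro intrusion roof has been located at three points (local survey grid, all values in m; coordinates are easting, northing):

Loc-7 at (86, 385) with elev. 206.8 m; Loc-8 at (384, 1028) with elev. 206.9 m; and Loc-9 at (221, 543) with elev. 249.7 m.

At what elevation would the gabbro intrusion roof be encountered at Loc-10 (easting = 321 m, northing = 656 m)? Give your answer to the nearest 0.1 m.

Two edge vectors: Loc-7→Loc-8 = (298, 643, 0.1), Loc-7→Loc-9 = (135, 158, 42.9).
Normal n = (Loc-7→Loc-8) × (Loc-7→Loc-9) = (27568.9, -12770.7, -39721).
So ∂z/∂easting = −n_x/n_z = 0.694064 and ∂z/∂northing = −n_y/n_z = −0.321510.
Intercept c from Loc-7: 206.8 − 59.69 + 123.78 = 270.89.
At (321, 656): z = 222.8 − 210.9 + 270.89 = 282.8 m.

282.8 m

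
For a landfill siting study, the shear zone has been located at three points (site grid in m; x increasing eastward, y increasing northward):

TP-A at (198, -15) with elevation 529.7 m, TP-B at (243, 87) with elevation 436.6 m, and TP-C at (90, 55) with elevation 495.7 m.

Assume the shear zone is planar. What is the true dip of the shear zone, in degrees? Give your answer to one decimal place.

40.2°

Two edge vectors: TP-A→TP-B = (45, 102, -93.1), TP-A→TP-C = (-108, 70, -34).
Normal n = (TP-A→TP-B) × (TP-A→TP-C) = (3049, 11584.8, 14166).
So ∂z/∂x = −n_x/n_z = −0.21523 and ∂z/∂y = −n_y/n_z = −0.81779.
Gradient magnitude |∇z| = √(a² + b²) = √(0.04633 + 0.66878) = 0.84564.
True dip = arctan(0.84564) = 40.2°, dipping toward NNE (azimuth ≈ 015°).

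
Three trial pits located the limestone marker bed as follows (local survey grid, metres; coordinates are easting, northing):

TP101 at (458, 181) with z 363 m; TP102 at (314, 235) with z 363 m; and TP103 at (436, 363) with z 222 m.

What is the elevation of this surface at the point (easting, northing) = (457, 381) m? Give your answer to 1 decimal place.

Let the plane be z = a·easting + b·northing + c.
TP102−TP101: −144a + 54b = 0;  TP103−TP101: −22a + 182b = −141.
Solving gives a = −0.30432, b = −0.81151.
Then c = 363 − a·458 − b·181 = 649.26.
At (457, 381): z = −139.1 − 309.2 + 649.26 = 201.0 m.

201.0 m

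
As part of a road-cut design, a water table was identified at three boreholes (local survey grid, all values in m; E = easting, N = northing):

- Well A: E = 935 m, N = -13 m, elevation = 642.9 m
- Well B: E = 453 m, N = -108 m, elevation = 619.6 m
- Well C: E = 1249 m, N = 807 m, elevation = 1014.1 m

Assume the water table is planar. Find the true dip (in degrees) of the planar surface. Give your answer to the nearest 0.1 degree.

Two edge vectors: Well A→Well B = (-482, -95, -23.3), Well A→Well C = (314, 820, 371.2).
Normal n = (Well A→Well B) × (Well A→Well C) = (-16158, 171602.2, -365410).
So ∂z/∂E = −n_x/n_z = −0.04422 and ∂z/∂N = −n_y/n_z = 0.46962.
Gradient magnitude |∇z| = √(a² + b²) = √(0.00196 + 0.22054) = 0.47169.
True dip = arctan(0.47169) = 25.3°, dipping toward S (azimuth ≈ 175°).

25.3°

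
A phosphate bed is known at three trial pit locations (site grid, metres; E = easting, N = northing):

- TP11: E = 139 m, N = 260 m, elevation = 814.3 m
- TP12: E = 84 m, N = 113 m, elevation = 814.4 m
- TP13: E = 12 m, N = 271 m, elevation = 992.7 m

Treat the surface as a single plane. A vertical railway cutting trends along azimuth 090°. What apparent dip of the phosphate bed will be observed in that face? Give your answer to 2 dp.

53.69°

Two edge vectors: TP11→TP12 = (-55, -147, 0.1), TP11→TP13 = (-127, 11, 178.4).
Normal n = (TP11→TP12) × (TP11→TP13) = (-26225.9, 9799.3, -19274).
So ∂z/∂E = −n_x/n_z = −1.36069 and ∂z/∂N = −n_y/n_z = 0.50842.
Unit vector along 090° is (sin 90°, cos 90°) = (1.0000, 0.0000).
Slope in that direction = a·(1.0000) + b·(0.0000) = −1.36069.
Apparent dip = arctan|1.36069| = 53.69° (true dip is 55.5°, so apparent ≤ true as expected).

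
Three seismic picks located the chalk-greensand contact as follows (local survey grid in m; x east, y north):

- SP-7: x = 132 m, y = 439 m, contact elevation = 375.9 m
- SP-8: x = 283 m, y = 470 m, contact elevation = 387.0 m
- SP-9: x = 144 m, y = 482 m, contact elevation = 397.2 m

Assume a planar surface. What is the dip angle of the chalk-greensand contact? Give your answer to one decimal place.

26.8°

Two edge vectors: SP-7→SP-8 = (151, 31, 11.1), SP-7→SP-9 = (12, 43, 21.3).
Normal n = (SP-7→SP-8) × (SP-7→SP-9) = (183, -3083.1, 6121).
So ∂z/∂x = −n_x/n_z = −0.02990 and ∂z/∂y = −n_y/n_z = 0.50369.
Gradient magnitude |∇z| = √(a² + b²) = √(0.00089 + 0.25371) = 0.50458.
True dip = arctan(0.50458) = 26.8°, dipping toward S (azimuth ≈ 177°).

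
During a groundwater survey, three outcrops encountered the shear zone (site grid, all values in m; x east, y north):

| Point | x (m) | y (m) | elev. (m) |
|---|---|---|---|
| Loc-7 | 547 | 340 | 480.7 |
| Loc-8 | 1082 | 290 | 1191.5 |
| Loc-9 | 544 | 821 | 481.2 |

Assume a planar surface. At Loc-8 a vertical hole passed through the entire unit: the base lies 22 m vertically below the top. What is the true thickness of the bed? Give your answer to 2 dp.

Two edge vectors: Loc-7→Loc-8 = (535, -50, 710.8), Loc-7→Loc-9 = (-3, 481, 0.5).
Normal n = (Loc-7→Loc-8) × (Loc-7→Loc-9) = (-341919.8, -2399.9, 257185).
So ∂z/∂x = −n_x/n_z = 1.32947 and ∂z/∂y = −n_y/n_z = 0.00933.
|∇z| = √(a²+b²) = 1.32950, so dip δ = arctan(1.32950) = 53.05°.
True thickness = vertical thickness × cos δ = 22 × cos 53.05° = 13.22 m.

13.22 m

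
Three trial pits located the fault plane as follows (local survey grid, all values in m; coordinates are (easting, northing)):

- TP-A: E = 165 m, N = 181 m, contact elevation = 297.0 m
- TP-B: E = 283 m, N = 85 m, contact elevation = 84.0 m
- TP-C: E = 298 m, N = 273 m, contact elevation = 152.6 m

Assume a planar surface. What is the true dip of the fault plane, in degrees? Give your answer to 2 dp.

Two edge vectors: TP-A→TP-B = (118, -96, -213), TP-A→TP-C = (133, 92, -144.4).
Normal n = (TP-A→TP-B) × (TP-A→TP-C) = (33458.4, -11289.8, 23624).
So ∂z/∂E = −n_x/n_z = −1.41629 and ∂z/∂N = −n_y/n_z = 0.47790.
Gradient magnitude |∇z| = √(a² + b²) = √(2.00587 + 0.22838) = 1.49474.
True dip = arctan(1.49474) = 56.22°, dipping toward ESE (azimuth ≈ 109°).

56.22°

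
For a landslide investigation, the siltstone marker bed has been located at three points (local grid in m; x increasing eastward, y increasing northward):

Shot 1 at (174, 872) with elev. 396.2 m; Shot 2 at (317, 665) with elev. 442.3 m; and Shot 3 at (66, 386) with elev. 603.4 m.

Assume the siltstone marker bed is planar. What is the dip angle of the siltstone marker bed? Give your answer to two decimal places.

Two edge vectors: Shot 1→Shot 2 = (143, -207, 46.1), Shot 1→Shot 3 = (-108, -486, 207.2).
Normal n = (Shot 1→Shot 2) × (Shot 1→Shot 3) = (-20485.8, -34608.4, -91854).
So ∂z/∂x = −n_x/n_z = −0.22303 and ∂z/∂y = −n_y/n_z = −0.37678.
Gradient magnitude |∇z| = √(a² + b²) = √(0.04974 + 0.14196) = 0.43784.
True dip = arctan(0.43784) = 23.65°, dipping toward NNE (azimuth ≈ 031°).

23.65°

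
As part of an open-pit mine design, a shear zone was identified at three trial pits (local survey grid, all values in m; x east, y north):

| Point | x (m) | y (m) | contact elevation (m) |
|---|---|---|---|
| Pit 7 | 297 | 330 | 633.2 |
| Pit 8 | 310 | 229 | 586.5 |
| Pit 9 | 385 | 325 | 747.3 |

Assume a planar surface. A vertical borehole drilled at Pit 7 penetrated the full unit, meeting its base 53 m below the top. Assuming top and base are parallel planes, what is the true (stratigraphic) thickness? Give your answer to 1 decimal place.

Two edge vectors: Pit 7→Pit 8 = (13, -101, -46.7), Pit 7→Pit 9 = (88, -5, 114.1).
Normal n = (Pit 7→Pit 8) × (Pit 7→Pit 9) = (-11757.6, -5592.9, 8823).
So ∂z/∂x = −n_x/n_z = 1.33261 and ∂z/∂y = −n_y/n_z = 0.63390.
|∇z| = √(a²+b²) = 1.47569, so dip δ = arctan(1.47569) = 55.88°.
True thickness = vertical thickness × cos δ = 53 × cos 55.88° = 29.7 m.

29.7 m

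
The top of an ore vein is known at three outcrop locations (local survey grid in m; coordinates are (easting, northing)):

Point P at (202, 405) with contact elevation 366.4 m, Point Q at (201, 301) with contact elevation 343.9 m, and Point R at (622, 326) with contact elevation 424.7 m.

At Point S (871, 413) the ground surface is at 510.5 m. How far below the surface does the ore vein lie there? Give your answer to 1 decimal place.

22.5 m

Let the plane be z = a·E + b·N + c.
Point Q−Point P: −1a − 104b = −22.5;  Point R−Point P: 420a − 79b = 58.3.
Solving gives a = 0.17918, b = 0.21462.
Then c = 366.4 − a·202 − b·405 = 243.28.
At (871, 413): z_contact = 156.07 + 88.64 + 243.28 = 487.99 m.
Depth below ground = 510.5 − 487.99 = 22.5 m.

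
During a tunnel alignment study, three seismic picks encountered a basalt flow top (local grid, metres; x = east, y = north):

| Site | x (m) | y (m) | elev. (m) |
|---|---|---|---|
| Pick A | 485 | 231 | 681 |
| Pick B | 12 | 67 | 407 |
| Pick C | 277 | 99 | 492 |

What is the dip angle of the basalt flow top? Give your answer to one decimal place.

Two edge vectors: Pick A→Pick B = (-473, -164, -274), Pick A→Pick C = (-208, -132, -189).
Normal n = (Pick A→Pick B) × (Pick A→Pick C) = (-5172, -32405, 28324).
So ∂z/∂x = −n_x/n_z = 0.18260 and ∂z/∂y = −n_y/n_z = 1.14408.
Gradient magnitude |∇z| = √(a² + b²) = √(0.03334 + 1.30893) = 1.15856.
True dip = arctan(1.15856) = 49.2°, dipping toward S (azimuth ≈ 189°).

49.2°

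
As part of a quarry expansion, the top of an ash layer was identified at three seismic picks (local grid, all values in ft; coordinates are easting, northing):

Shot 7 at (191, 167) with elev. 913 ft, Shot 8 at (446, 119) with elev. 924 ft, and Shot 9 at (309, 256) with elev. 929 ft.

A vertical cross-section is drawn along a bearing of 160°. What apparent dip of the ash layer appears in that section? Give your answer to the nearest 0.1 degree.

4.1°

Two edge vectors: Shot 7→Shot 8 = (255, -48, 11), Shot 7→Shot 9 = (118, 89, 16).
Normal n = (Shot 7→Shot 8) × (Shot 7→Shot 9) = (-1747, -2782, 28359).
So ∂z/∂easting = −n_x/n_z = 0.06160 and ∂z/∂northing = −n_y/n_z = 0.09810.
Unit vector along 160° is (sin 160°, cos 160°) = (0.3420, -0.9397).
Slope in that direction = a·(0.3420) + b·(-0.9397) = −0.07111.
Apparent dip = arctan|0.07111| = 4.1° (true dip is 6.6°, so apparent ≤ true as expected).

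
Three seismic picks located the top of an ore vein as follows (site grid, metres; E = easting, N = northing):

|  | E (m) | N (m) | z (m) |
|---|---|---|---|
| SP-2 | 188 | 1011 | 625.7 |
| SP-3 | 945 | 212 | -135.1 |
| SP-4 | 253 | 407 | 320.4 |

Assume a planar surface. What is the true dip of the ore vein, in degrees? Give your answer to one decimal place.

Two edge vectors: SP-2→SP-3 = (757, -799, -760.8), SP-2→SP-4 = (65, -604, -305.3).
Normal n = (SP-2→SP-3) × (SP-2→SP-4) = (-215588.5, 181660.1, -405293).
So ∂z/∂E = −n_x/n_z = −0.53193 and ∂z/∂N = −n_y/n_z = 0.44822.
Gradient magnitude |∇z| = √(a² + b²) = √(0.28295 + 0.20090) = 0.69560.
True dip = arctan(0.69560) = 34.8°, dipping toward SE (azimuth ≈ 130°).

34.8°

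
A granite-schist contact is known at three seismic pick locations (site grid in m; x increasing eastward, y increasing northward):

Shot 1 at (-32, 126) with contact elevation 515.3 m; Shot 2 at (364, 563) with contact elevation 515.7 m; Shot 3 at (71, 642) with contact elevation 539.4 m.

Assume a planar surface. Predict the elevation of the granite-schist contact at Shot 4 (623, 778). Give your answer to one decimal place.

511.7 m

Two edge vectors: Shot 1→Shot 2 = (396, 437, 0.4), Shot 1→Shot 3 = (103, 516, 24.1).
Normal n = (Shot 1→Shot 2) × (Shot 1→Shot 3) = (10325.3, -9502.4, 159325).
So ∂z/∂x = −n_x/n_z = −0.06481 and ∂z/∂y = −n_y/n_z = 0.05964.
Intercept c from Shot 1: 515.3 − 2.07 − 7.51 = 505.71.
At (623, 778): z = −40.4 + 46.4 + 505.71 = 511.7 m.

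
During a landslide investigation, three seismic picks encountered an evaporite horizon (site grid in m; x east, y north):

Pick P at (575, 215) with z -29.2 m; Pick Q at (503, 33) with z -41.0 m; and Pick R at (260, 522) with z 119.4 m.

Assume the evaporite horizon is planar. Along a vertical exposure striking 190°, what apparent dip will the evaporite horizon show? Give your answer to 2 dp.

Two edge vectors: Pick P→Pick Q = (-72, -182, -11.8), Pick P→Pick R = (-315, 307, 148.6).
Normal n = (Pick P→Pick Q) × (Pick P→Pick R) = (-23422.6, 14416.2, -79434).
So ∂z/∂x = −n_x/n_z = −0.29487 and ∂z/∂y = −n_y/n_z = 0.18149.
Unit vector along 190° is (sin 190°, cos 190°) = (-0.1736, -0.9848).
Slope in that direction = a·(-0.1736) + b·(-0.9848) = −0.12753.
Apparent dip = arctan|0.12753| = 7.27° (true dip is 19.1°, so apparent ≤ true as expected).

7.27°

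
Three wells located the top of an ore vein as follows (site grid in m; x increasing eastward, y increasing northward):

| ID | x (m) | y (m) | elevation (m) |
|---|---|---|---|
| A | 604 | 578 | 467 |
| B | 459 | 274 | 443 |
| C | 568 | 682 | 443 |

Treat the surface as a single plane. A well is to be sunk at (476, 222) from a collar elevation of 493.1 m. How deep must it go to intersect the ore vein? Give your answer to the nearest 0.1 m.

Let the plane be z = a·x + b·y + c.
B−A: −145a − 304b = −24;  C−A: −36a + 104b = −24.
Solving gives a = 0.37627, b = −0.10052.
Then c = 467 − a·604 − b·578 = 297.84.
At (476, 222): z_contact = 179.10 − 22.32 + 297.84 = 454.62 m.
Depth below ground = 493.1 − 454.62 = 38.5 m.

38.5 m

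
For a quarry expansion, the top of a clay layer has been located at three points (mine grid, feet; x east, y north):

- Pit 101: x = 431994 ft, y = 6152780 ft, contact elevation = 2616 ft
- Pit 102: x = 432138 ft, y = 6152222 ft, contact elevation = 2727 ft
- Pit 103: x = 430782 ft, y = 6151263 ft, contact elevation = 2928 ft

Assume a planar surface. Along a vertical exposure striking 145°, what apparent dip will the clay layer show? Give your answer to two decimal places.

9.13°

Two edge vectors: Pit 101→Pit 102 = (144, -558, 111), Pit 101→Pit 103 = (-1212, -1517, 312).
Normal n = (Pit 101→Pit 102) × (Pit 101→Pit 103) = (-5709, -179460, -894744).
So ∂z/∂x = −n_x/n_z = −0.00638 and ∂z/∂y = −n_y/n_z = −0.20057.
Unit vector along 145° is (sin 145°, cos 145°) = (0.5736, -0.8192).
Slope in that direction = a·(0.5736) + b·(-0.8192) = 0.16064.
Apparent dip = arctan|0.16064| = 9.13° (true dip is 11.3°, so apparent ≤ true as expected).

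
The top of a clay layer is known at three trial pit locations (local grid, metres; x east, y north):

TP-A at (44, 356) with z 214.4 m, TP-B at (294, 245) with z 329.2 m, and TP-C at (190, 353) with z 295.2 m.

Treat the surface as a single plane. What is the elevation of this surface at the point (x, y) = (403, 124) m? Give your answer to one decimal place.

363.1 m

Let the plane be z = a·x + b·y + c.
TP-B−TP-A: 250a − 111b = 114.8;  TP-C−TP-A: 146a − 3b = 80.8.
Solving gives a = 0.55800, b = 0.22252.
Then c = 214.4 − a·44 − b·356 = 110.63.
At (403, 124): z = 224.9 + 27.6 + 110.63 = 363.1 m.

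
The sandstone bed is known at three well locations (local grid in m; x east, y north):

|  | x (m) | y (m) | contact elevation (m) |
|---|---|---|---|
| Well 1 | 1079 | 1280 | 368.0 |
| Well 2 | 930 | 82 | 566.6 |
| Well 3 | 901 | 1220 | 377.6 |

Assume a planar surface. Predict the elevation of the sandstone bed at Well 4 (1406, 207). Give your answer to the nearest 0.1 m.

546.8 m

Two edge vectors: Well 1→Well 2 = (-149, -1198, 198.6), Well 1→Well 3 = (-178, -60, 9.6).
Normal n = (Well 1→Well 2) × (Well 1→Well 3) = (415.2, -33920.4, -204304).
So ∂z/∂x = −n_x/n_z = 0.002032 and ∂z/∂y = −n_y/n_z = −0.166029.
Intercept c from Well 1: 368 − 2.19 + 212.52 = 578.32.
At (1406, 207): z = 2.9 − 34.4 + 578.32 = 546.8 m.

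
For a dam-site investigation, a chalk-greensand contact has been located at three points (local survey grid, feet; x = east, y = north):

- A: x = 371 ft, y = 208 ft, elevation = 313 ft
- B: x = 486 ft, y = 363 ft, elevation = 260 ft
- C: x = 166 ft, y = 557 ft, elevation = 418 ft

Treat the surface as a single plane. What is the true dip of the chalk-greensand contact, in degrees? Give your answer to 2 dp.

Let the plane be z = a·x + b·y + c.
B−A: 115a + 155b = −53;  C−A: −205a + 349b = 105.
Solving gives a = −0.48355, b = 0.01683.
Gradient magnitude |∇z| = √(a² + b²) = √(0.23382 + 0.00028) = 0.48384.
True dip = arctan(0.48384) = 25.82°, dipping toward E (azimuth ≈ 092°).

25.82°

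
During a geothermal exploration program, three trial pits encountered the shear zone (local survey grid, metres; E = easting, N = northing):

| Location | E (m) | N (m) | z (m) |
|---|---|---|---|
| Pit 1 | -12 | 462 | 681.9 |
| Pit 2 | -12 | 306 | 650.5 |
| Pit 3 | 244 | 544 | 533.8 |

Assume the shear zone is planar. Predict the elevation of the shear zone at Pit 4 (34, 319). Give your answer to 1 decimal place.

Let the plane be z = a·E + b·N + c.
Pit 2−Pit 1: 0a − 156b = −31.4;  Pit 3−Pit 1: 256a + 82b = −148.1.
Solving gives a = −0.64299, b = 0.20128.
Then c = 681.9 − a·-12 − b·462 = 581.19.
At (34, 319): z = −21.9 + 64.2 + 581.19 = 623.5 m.

623.5 m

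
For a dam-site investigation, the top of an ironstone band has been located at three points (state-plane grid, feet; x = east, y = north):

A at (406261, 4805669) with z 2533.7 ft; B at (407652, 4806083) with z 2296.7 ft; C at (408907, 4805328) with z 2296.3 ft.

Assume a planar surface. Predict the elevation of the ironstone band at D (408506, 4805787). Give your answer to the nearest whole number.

2255 ft

Let the plane be z = a·x + b·y + c.
B−A: 1391a + 414b = −237;  C−A: 2646a − 341b = −237.4.
Solving gives a = −0.11409317, b = −0.18912175.
Then c = 2533.7 − a·406261 − b·4805669 = 957741.85.
At (408506, 4805787): z = −46607.7 − 908878.9 + 957741.85 = 2255.2 ft.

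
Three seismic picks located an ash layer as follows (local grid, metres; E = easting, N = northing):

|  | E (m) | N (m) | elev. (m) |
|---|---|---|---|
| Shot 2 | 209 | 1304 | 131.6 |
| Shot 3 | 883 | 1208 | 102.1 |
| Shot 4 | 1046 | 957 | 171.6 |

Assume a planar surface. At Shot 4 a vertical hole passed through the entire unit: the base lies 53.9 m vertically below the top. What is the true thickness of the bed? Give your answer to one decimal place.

50.9 m

Two edge vectors: Shot 2→Shot 3 = (674, -96, -29.5), Shot 2→Shot 4 = (837, -347, 40).
Normal n = (Shot 2→Shot 3) × (Shot 2→Shot 4) = (-14076.5, -51651.5, -153526).
So ∂z/∂E = −n_x/n_z = −0.09169 and ∂z/∂N = −n_y/n_z = −0.33643.
|∇z| = √(a²+b²) = 0.34870, so dip δ = arctan(0.34870) = 19.22°.
True thickness = vertical thickness × cos δ = 53.9 × cos 19.22° = 50.9 m.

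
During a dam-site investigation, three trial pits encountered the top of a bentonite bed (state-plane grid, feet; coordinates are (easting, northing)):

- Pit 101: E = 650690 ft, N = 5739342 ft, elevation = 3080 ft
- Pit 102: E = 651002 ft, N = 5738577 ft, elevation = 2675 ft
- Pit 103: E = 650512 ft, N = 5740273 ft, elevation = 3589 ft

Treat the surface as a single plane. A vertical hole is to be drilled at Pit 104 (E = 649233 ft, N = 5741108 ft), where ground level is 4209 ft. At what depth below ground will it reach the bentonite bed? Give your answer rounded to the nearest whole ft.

Two edge vectors: Pit 101→Pit 102 = (312, -765, -405), Pit 101→Pit 103 = (-178, 931, 509).
Normal n = (Pit 101→Pit 102) × (Pit 101→Pit 103) = (-12330, -86718, 154302).
So ∂z/∂E = −n_x/n_z = 0.07990823 and ∂z/∂N = −n_y/n_z = 0.56200179.
Intercept c from Pit 101: 3080 − 51995.49 − 3225520.47 = −3274435.96.
At (649233, 5741108): z_contact = 51879.1 + 3226513.0 − 3274435.96 = 3956.1 ft.
Depth below ground = 4209 − 3956.1 = 253 ft.

253 ft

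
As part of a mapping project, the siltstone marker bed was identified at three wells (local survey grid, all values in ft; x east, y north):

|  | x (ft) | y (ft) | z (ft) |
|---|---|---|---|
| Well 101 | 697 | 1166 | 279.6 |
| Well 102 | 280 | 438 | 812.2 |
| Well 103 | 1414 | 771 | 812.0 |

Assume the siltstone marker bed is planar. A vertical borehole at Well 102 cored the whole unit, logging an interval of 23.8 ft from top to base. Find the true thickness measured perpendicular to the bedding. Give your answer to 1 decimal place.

17.5 ft

Two edge vectors: Well 101→Well 102 = (-417, -728, 532.6), Well 101→Well 103 = (717, -395, 532.4).
Normal n = (Well 101→Well 102) × (Well 101→Well 103) = (-177210.2, 603885, 686691).
So ∂z/∂x = −n_x/n_z = 0.25806 and ∂z/∂y = −n_y/n_z = −0.87941.
|∇z| = √(a²+b²) = 0.91650, so dip δ = arctan(0.91650) = 42.51°.
True thickness = vertical thickness × cos δ = 23.8 × cos 42.51° = 17.5 ft.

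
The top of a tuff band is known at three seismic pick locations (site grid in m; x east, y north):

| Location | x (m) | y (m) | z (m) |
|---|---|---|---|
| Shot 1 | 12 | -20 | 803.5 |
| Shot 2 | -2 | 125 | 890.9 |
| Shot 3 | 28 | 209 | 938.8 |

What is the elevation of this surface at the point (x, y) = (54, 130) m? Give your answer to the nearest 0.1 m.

Two edge vectors: Shot 1→Shot 2 = (-14, 145, 87.4), Shot 1→Shot 3 = (16, 229, 135.3).
Normal n = (Shot 1→Shot 2) × (Shot 1→Shot 3) = (-396.1, 3292.6, -5526).
So ∂z/∂x = −n_x/n_z = −0.07168 and ∂z/∂y = −n_y/n_z = 0.59584.
Intercept c from Shot 1: 803.5 + 0.86 + 11.92 = 816.28.
At (54, 130): z = −3.9 + 77.5 + 816.28 = 889.9 m.

889.9 m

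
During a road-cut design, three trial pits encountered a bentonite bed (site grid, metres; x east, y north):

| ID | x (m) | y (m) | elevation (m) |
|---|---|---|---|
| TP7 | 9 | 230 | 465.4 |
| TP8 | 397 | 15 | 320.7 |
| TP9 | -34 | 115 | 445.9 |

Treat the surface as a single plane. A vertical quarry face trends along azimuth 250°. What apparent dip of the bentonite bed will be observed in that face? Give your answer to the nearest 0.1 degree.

Two edge vectors: TP7→TP8 = (388, -215, -144.7), TP7→TP9 = (-43, -115, -19.5).
Normal n = (TP7→TP8) × (TP7→TP9) = (-12448, 13788.1, -53865).
So ∂z/∂x = −n_x/n_z = −0.23110 and ∂z/∂y = −n_y/n_z = 0.25598.
Unit vector along 250° is (sin 250°, cos 250°) = (-0.9397, -0.3420).
Slope in that direction = a·(-0.9397) + b·(-0.3420) = 0.12961.
Apparent dip = arctan|0.12961| = 7.4° (true dip is 19.0°, so apparent ≤ true as expected).

7.4°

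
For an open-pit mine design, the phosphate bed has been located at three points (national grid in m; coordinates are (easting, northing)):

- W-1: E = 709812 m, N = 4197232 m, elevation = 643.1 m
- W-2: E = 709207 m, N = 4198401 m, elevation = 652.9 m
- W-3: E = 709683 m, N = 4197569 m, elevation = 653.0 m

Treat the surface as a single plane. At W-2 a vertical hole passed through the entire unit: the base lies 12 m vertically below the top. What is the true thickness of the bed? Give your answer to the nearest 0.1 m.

11.8 m

Two edge vectors: W-1→W-2 = (-605, 1169, 9.8), W-1→W-3 = (-129, 337, 9.9).
Normal n = (W-1→W-2) × (W-1→W-3) = (8270.5, 4725.3, -53084).
So ∂z/∂E = −n_x/n_z = 0.15580 and ∂z/∂N = −n_y/n_z = 0.08902.
|∇z| = √(a²+b²) = 0.17944, so dip δ = arctan(0.17944) = 10.17°.
True thickness = vertical thickness × cos δ = 12 × cos 10.17° = 11.8 m.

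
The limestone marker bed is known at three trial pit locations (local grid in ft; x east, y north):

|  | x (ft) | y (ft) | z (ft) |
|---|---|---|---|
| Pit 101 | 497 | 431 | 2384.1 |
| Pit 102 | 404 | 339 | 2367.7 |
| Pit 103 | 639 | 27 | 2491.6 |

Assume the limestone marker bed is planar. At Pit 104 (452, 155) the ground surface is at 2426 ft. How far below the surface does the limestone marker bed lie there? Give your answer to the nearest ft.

15 ft

Let the plane be z = a·x + b·y + c.
Pit 102−Pit 101: −93a − 92b = −16.4;  Pit 103−Pit 101: 142a − 404b = 107.5.
Solving gives a = 0.32616, b = −0.15145.
Then c = 2384.1 − a·497 − b·431 = 2287.27.
At (452, 155): z_contact = 147.4 − 23.5 + 2287.27 = 2411.2 ft.
Depth below ground = 2426 − 2411.2 = 15 ft.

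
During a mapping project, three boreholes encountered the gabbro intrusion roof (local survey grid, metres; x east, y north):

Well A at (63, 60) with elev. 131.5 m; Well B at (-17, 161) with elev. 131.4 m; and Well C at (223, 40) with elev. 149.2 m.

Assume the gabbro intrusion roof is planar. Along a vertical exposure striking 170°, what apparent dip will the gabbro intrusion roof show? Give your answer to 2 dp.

Let the plane be z = a·x + b·y + c.
Well B−Well A: −80a + 101b = −0.1;  Well C−Well A: 160a − 20b = 17.7.
Solving gives a = 0.12264, b = 0.09615.
Unit vector along 170° is (sin 170°, cos 170°) = (0.1736, -0.9848).
Slope in that direction = a·(0.1736) + b·(-0.9848) = −0.07340.
Apparent dip = arctan|0.07340| = 4.20° (true dip is 8.9°, so apparent ≤ true as expected).

4.20°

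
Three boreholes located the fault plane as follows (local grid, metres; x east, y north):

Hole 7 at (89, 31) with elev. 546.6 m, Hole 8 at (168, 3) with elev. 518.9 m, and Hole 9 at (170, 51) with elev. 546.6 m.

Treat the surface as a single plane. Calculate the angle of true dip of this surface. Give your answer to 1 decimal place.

31.0°

Let the plane be z = a·x + b·y + c.
Hole 8−Hole 7: 79a − 28b = −27.7;  Hole 9−Hole 7: 81a + 20b = 0.
Solving gives a = −0.14397, b = 0.58308.
Gradient magnitude |∇z| = √(a² + b²) = √(0.02073 + 0.33998) = 0.60059.
True dip = arctan(0.60059) = 31.0°, dipping toward SSE (azimuth ≈ 166°).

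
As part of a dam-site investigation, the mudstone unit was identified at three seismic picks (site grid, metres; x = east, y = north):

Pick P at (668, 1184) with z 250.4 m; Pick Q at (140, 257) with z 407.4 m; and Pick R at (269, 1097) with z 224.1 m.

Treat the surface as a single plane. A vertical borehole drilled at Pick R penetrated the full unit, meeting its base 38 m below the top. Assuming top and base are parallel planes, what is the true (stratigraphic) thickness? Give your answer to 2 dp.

36.74 m

Let the plane be z = a·x + b·y + c.
Pick Q−Pick P: −528a − 927b = 157;  Pick R−Pick P: −399a − 87b = −26.3.
Solving gives a = 0.11743, b = −0.23625.
|∇z| = √(a²+b²) = 0.26382, so dip δ = arctan(0.26382) = 14.78°.
True thickness = vertical thickness × cos δ = 38 × cos 14.78° = 36.74 m.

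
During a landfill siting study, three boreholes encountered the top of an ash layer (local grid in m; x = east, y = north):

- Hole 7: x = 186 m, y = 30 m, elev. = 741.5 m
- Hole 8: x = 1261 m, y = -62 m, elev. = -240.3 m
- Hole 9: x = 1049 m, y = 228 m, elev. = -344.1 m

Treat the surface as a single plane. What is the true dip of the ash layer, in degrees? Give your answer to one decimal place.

56.1°

Let the plane be z = a·x + b·y + c.
Hole 8−Hole 7: 1075a − 92b = −981.8;  Hole 9−Hole 7: 863a + 198b = −1085.6.
Solving gives a = −1.00693, b = −1.09403.
Gradient magnitude |∇z| = √(a² + b²) = √(1.01391 + 1.19691) = 1.48688.
True dip = arctan(1.48688) = 56.1°, dipping toward NE (azimuth ≈ 043°).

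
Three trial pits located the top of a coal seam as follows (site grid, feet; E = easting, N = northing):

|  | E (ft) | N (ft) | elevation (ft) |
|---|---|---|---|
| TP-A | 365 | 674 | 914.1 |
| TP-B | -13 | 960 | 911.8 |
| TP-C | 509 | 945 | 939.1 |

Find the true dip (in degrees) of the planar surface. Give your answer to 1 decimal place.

Let the plane be z = a·E + b·N + c.
TP-B−TP-A: −378a + 286b = −2.3;  TP-C−TP-A: 144a + 271b = 25.
Solving gives a = 0.05412, b = 0.06349.
Gradient magnitude |∇z| = √(a² + b²) = √(0.00293 + 0.00403) = 0.08343.
True dip = arctan(0.08343) = 4.8°, dipping toward SW (azimuth ≈ 220°).

4.8°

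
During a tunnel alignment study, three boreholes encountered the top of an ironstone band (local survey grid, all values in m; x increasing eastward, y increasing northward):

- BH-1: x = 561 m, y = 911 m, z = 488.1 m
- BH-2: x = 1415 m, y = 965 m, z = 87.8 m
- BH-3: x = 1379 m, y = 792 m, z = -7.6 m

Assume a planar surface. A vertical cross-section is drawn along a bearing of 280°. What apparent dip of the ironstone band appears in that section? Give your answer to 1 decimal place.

31.7°

Two edge vectors: BH-1→BH-2 = (854, 54, -400.3), BH-1→BH-3 = (818, -119, -495.7).
Normal n = (BH-1→BH-2) × (BH-1→BH-3) = (-74403.5, 95882.4, -145798).
So ∂z/∂x = −n_x/n_z = −0.51032 and ∂z/∂y = −n_y/n_z = 0.65764.
Unit vector along 280° is (sin 280°, cos 280°) = (-0.9848, 0.1736).
Slope in that direction = a·(-0.9848) + b·(0.1736) = 0.61676.
Apparent dip = arctan|0.61676| = 31.7° (true dip is 39.8°, so apparent ≤ true as expected).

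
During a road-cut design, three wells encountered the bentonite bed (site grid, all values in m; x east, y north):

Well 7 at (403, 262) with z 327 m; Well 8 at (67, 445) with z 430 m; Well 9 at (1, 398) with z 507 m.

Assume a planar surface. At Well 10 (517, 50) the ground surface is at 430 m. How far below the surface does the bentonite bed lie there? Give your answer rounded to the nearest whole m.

Let the plane be z = a·x + b·y + c.
Well 8−Well 7: −336a + 183b = 103;  Well 9−Well 7: −402a + 136b = 180.
Solving gives a = −0.67930, b = −0.68439.
Then c = 327 − a·403 − b·262 = 780.07.
At (517, 50): z_contact = −351.2 − 34.2 + 780.07 = 394.7 m.
Depth below ground = 430 − 394.7 = 35 m.

35 m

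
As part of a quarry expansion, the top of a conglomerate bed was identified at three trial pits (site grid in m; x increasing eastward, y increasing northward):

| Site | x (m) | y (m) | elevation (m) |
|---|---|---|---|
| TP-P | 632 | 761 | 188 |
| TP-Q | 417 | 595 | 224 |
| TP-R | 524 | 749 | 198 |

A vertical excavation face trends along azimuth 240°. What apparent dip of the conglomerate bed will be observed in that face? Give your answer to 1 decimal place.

Two edge vectors: TP-P→TP-Q = (-215, -166, 36), TP-P→TP-R = (-108, -12, 10).
Normal n = (TP-P→TP-Q) × (TP-P→TP-R) = (-1228, -1738, -15348).
So ∂z/∂x = −n_x/n_z = −0.08001 and ∂z/∂y = −n_y/n_z = −0.11324.
Unit vector along 240° is (sin 240°, cos 240°) = (-0.8660, -0.5000).
Slope in that direction = a·(-0.8660) + b·(-0.5000) = 0.12591.
Apparent dip = arctan|0.12591| = 7.2° (true dip is 7.9°, so apparent ≤ true as expected).

7.2°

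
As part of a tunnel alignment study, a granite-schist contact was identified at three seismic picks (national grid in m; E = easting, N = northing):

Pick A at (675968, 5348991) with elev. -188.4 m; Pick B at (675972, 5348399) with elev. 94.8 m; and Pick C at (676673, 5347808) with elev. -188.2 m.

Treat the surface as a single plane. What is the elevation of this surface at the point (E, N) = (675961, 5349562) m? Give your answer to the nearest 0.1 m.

Two edge vectors: Pick A→Pick B = (4, -592, 283.2), Pick A→Pick C = (705, -1183, 0.2).
Normal n = (Pick A→Pick B) × (Pick A→Pick C) = (334907.2, 199655.2, 412628).
So ∂z/∂E = −n_x/n_z = −0.811644387 and ∂z/∂N = −n_y/n_z = −0.483862462.
Intercept c from Pick A: -188.4 + 548645.63 + 2588175.95 = 3136633.19.
At (675961, 5349562): z = −548640.0 − 2588452.2 + 3136633.19 = -459.0 m.

-459.0 m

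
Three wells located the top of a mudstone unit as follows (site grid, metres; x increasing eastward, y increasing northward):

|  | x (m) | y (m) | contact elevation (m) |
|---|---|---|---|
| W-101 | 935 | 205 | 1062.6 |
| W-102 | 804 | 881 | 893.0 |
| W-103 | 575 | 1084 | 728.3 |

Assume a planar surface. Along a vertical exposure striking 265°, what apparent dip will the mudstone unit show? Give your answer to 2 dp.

30.36°

Two edge vectors: W-101→W-102 = (-131, 676, -169.6), W-101→W-103 = (-360, 879, -334.3).
Normal n = (W-101→W-102) × (W-101→W-103) = (-76908.4, 17262.7, 128211).
So ∂z/∂x = −n_x/n_z = 0.59986 and ∂z/∂y = −n_y/n_z = −0.13464.
Unit vector along 265° is (sin 265°, cos 265°) = (-0.9962, -0.0872).
Slope in that direction = a·(-0.9962) + b·(-0.0872) = −0.58584.
Apparent dip = arctan|0.58584| = 30.36° (true dip is 31.6°, so apparent ≤ true as expected).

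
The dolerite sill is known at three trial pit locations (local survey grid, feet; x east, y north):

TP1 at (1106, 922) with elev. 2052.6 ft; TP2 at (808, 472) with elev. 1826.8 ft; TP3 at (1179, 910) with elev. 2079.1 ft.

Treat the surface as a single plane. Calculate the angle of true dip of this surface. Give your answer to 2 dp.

Two edge vectors: TP1→TP2 = (-298, -450, -225.8), TP1→TP3 = (73, -12, 26.5).
Normal n = (TP1→TP2) × (TP1→TP3) = (-14634.6, -8586.4, 36426).
So ∂z/∂x = −n_x/n_z = 0.40176 and ∂z/∂y = −n_y/n_z = 0.23572.
Gradient magnitude |∇z| = √(a² + b²) = √(0.16141 + 0.05556) = 0.46581.
True dip = arctan(0.46581) = 24.98°, dipping toward WSW (azimuth ≈ 240°).

24.98°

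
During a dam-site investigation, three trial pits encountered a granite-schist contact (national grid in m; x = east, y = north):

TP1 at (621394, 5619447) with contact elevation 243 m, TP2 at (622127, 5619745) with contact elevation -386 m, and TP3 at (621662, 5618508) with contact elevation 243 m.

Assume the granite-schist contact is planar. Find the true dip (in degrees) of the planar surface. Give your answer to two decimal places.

38.65°

Let the plane be z = a·x + b·y + c.
TP2−TP1: 733a + 298b = −629;  TP3−TP1: 268a − 939b = 0.
Solving gives a = −0.76890, b = −0.21945.
Gradient magnitude |∇z| = √(a² + b²) = √(0.59121 + 0.04816) = 0.79960.
True dip = arctan(0.79960) = 38.65°, dipping toward ENE (azimuth ≈ 074°).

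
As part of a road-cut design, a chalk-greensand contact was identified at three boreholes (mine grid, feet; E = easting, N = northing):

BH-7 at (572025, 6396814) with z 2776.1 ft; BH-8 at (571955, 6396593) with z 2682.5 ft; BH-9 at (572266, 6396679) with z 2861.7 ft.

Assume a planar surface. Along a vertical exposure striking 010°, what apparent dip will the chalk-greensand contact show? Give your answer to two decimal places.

19.16°

Two edge vectors: BH-7→BH-8 = (-70, -221, -93.6), BH-7→BH-9 = (241, -135, 85.6).
Normal n = (BH-7→BH-8) × (BH-7→BH-9) = (-31553.6, -16565.6, 62711).
So ∂z/∂E = −n_x/n_z = 0.50316 and ∂z/∂N = −n_y/n_z = 0.26416.
Unit vector along 010° is (sin 10°, cos 10°) = (0.1736, 0.9848).
Slope in that direction = a·(0.1736) + b·(0.9848) = 0.34752.
Apparent dip = arctan|0.34752| = 19.16° (true dip is 29.6°, so apparent ≤ true as expected).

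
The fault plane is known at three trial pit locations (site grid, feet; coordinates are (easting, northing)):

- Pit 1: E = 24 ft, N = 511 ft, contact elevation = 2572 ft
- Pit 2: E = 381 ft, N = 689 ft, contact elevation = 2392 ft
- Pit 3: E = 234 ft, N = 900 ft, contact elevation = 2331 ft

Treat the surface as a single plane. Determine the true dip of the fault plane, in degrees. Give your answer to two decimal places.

Let the plane be z = a·E + b·N + c.
Pit 2−Pit 1: 357a + 178b = −180;  Pit 3−Pit 1: 210a + 389b = −241.
Solving gives a = −0.26723, b = −0.47527.
Gradient magnitude |∇z| = √(a² + b²) = √(0.07141 + 0.22589) = 0.54525.
True dip = arctan(0.54525) = 28.60°, dipping toward NNE (azimuth ≈ 029°).

28.60°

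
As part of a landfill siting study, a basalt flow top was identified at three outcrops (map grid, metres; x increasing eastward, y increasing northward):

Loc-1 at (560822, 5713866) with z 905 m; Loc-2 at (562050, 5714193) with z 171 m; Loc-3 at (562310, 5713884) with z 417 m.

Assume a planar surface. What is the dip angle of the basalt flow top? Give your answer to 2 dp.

Two edge vectors: Loc-1→Loc-2 = (1228, 327, -734), Loc-1→Loc-3 = (1488, 18, -488).
Normal n = (Loc-1→Loc-2) × (Loc-1→Loc-3) = (-146364, -492928, -464472).
So ∂z/∂x = −n_x/n_z = −0.31512 and ∂z/∂y = −n_y/n_z = −1.06127.
Gradient magnitude |∇z| = √(a² + b²) = √(0.09930 + 1.12628) = 1.10706.
True dip = arctan(1.10706) = 47.91°, dipping toward NNE (azimuth ≈ 017°).

47.91°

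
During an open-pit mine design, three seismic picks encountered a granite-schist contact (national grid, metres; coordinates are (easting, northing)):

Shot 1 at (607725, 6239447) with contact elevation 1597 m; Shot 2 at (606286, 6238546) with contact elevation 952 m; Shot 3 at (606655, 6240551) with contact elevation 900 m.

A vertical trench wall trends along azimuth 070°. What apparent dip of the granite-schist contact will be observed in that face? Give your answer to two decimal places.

24.29°

Two edge vectors: Shot 1→Shot 2 = (-1439, -901, -645), Shot 1→Shot 3 = (-1070, 1104, -697).
Normal n = (Shot 1→Shot 2) × (Shot 1→Shot 3) = (1340077, -312833, -2552726).
So ∂z/∂E = −n_x/n_z = 0.52496 and ∂z/∂N = −n_y/n_z = −0.12255.
Unit vector along 070° is (sin 70°, cos 70°) = (0.9397, 0.3420).
Slope in that direction = a·(0.9397) + b·(0.3420) = 0.45139.
Apparent dip = arctan|0.45139| = 24.29° (true dip is 28.3°, so apparent ≤ true as expected).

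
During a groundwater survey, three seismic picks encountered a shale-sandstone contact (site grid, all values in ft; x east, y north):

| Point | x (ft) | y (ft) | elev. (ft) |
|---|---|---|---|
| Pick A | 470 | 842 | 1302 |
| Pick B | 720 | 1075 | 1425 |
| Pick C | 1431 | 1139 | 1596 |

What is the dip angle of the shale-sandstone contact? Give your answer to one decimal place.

20.2°

Let the plane be z = a·x + b·y + c.
Pick B−Pick A: 250a + 233b = 123;  Pick C−Pick A: 961a + 297b = 294.
Solving gives a = 0.21362, b = 0.29869.
Gradient magnitude |∇z| = √(a² + b²) = √(0.04563 + 0.08922) = 0.36722.
True dip = arctan(0.36722) = 20.2°, dipping toward SW (azimuth ≈ 216°).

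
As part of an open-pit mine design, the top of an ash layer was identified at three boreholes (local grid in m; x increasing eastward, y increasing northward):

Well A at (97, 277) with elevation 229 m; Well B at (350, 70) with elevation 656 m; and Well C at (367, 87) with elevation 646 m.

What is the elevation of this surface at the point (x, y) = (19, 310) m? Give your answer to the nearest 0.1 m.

Let the plane be z = a·x + b·y + c.
Well B−Well A: 253a − 207b = 427;  Well C−Well A: 270a − 190b = 417.
Solving gives a = 0.66355, b = −1.25179.
Then c = 229 − a·97 − b·277 = 511.38.
At (19, 310): z = 12.6 − 388.1 + 511.38 = 135.9 m.

135.9 m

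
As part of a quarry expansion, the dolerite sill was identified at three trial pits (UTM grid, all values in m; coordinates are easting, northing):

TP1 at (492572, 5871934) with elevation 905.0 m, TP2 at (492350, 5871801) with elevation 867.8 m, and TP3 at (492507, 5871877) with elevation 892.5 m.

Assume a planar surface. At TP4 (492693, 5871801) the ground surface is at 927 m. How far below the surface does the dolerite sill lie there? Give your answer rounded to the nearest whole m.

20 m

Let the plane be z = a·easting + b·northing + c.
TP2−TP1: −222a − 133b = −37.2;  TP3−TP1: −65a − 57b = −12.5.
Solving gives a = 0.11421801, b = 0.08904964.
Then c = 905 − a·492572 − b·5871934 = −578249.19.
At (492693, 5871801): z_contact = 56274.4 + 522881.8 − 578249.19 = 907.0 m.
Depth below ground = 927 − 907.0 = 20 m.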